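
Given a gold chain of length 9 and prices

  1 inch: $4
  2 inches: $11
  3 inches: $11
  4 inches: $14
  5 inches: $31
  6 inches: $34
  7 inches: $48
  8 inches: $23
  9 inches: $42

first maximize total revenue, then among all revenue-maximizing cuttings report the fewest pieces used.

Build r[k] bottom-up: r[k] = max over allowed piece i of (p[i] + r[k−i]).
r[1] = 4
r[2] = 11
r[3] = 15  (first piece 1, then r[2]=11)
r[4] = 22  (first piece 2, then r[2]=11)
r[5] = 31
r[6] = 35  (first piece 1, then r[5]=31)
r[7] = 48
r[8] = 52  (first piece 1, then r[7]=48)
r[9] = 59  (first piece 2, then r[7]=48)
Maximum revenue is $59.
Now minimize piece count subject to staying optimal: for each k, pieces[k] = 1 + min over i with p[i]+r[k−i]=r[k] of pieces[k−i].
pieces[6] = 2
pieces[7] = 1
pieces[8] = 2
pieces[9] = 2

2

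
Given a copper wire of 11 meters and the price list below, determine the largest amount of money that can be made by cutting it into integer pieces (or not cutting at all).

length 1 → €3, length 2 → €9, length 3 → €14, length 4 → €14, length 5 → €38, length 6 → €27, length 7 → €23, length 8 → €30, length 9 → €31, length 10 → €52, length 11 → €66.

79

Let best[k] be the best obtainable value from length k. For each k, try every first piece i and keep the best of price[i] + best[k−i].
best[1] = 3
best[2] = max(3+3, 9+0) = 9
best[3] = max(3+9, 9+3, 14+0) = 14
best[4] = max(3+14, 9+9, 14+3, 14+0) = 18
best[5] = max(3+18, 9+14, 14+9, 14+3, 38+0) = 38
best[6] = max(3+38, 9+18, 14+14, 14+9, 38+3, 27+0) = 41
best[7] = max(3+41, 9+38, 14+18, …, 27+3, 23+0) = 47
best[8] = max(3+47, 9+41, 14+38, …, 23+3, 30+0) = 52
best[9] = max(3+52, 9+47, 14+41, …, 30+3, 31+0) = 56
best[10] = max(3+56, 9+52, 14+47, …, 31+3, 52+0) = 76
best[11] = max(3+76, 9+56, 14+52, …, 52+3, 66+0) = 79
One optimal cutting: 5 + 5 + 1 → €38 + €38 + €3 = €79.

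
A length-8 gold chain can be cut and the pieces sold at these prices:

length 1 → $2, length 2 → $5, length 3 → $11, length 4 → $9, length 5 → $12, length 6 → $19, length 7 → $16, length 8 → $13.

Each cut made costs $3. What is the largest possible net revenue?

21

Consider every possible first cut. r[k] is the best of p[i]+r[k−i] over all sellable i≤k, charging 3 whenever i<k.
r[1] = 2
r[2] = max(2+2-3, 5+0) = 5
r[3] = max(2+5-3, 5+2-3, 11+0) = 11
r[4] = max(2+11-3, 5+5-3, 11+2-3, 9+0) = 10
r[5] = max(2+10-3, 5+11-3, 11+5-3, 9+2-3, 12+0) = 13
r[6] = max(2+13-3, 5+10-3, 11+11-3, 9+5-3, 12+2-3, 19+0) = 19
r[7] = max(2+19-3, 5+13-3, 11+10-3, …, 19+2-3, 16+0) = 18
r[8] = max(2+18-3, 5+19-3, 11+13-3, …, 16+2-3, 13+0) = 21
One optimal plan: pieces 3 + 3 + 2 (2 cuts) → $27 − $6 = $21.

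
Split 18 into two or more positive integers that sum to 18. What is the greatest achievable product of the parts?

Let P[k] be the best product for length k (with at least one cut). For each first piece i, the rest contributes max(k−i, P[k−i]).
P[2] = 1·max(1,0) = 1·1 = 1
P[3] = 1·max(2,1) = 1·2 = 2
P[4] = 2·max(2,1) = 2·2 = 4
P[5] = 2·max(3,2) = 2·3 = 6
P[6] = 3·max(3,2) = 3·3 = 9
P[7] = 2·max(5,6) = 2·6 = 12
P[8] = 2·max(6,9) = 2·9 = 18
P[9] = 3·max(6,9) = 3·9 = 27
P[10] = 2·max(8,18) = 2·18 = 36
P[11] = 2·max(9,27) = 2·27 = 54
P[12] = 3·max(9,27) = 3·27 = 81
P[13] = 2·max(11,54) = 2·54 = 108
P[14] = 2·max(12,81) = 2·81 = 162
P[15] = 3·max(12,81) = 3·81 = 243
P[16] = 2·max(14,162) = 2·162 = 324
P[17] = 2·max(15,243) = 2·243 = 486
P[18] = 3·max(15,243) = 3·243 = 729
One optimal split: 3 + 3 + 3 + 3 + 3 + 3; product 3·3·3·3·3·3 = 729.

729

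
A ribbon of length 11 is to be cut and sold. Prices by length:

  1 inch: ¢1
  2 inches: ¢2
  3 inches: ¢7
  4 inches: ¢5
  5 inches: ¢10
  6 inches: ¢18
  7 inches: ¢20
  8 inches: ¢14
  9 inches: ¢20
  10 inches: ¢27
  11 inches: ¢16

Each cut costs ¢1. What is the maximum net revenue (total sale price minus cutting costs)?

27

Consider every possible first cut. net[k] is the best of p[i]+net[k−i] over all sellable i≤k, charging 1 whenever i<k.
net[1] = 1
net[2] = max(1+1-1, 2+0) = 2
net[3] = max(1+2-1, 2+1-1, 7+0) = 7
net[4] = max(1+7-1, 2+2-1, 7+1-1, 5+0) = 7
net[5] = max(1+7-1, 2+7-1, 7+2-1, 5+1-1, 10+0) = 10
net[6] = max(1+10-1, 2+7-1, 7+7-1, 5+2-1, 10+1-1, 18+0) = 18
net[7] = max(1+18-1, 2+10-1, 7+7-1, …, 18+1-1, 20+0) = 20
net[8] = max(1+20-1, 2+18-1, 7+10-1, …, 20+1-1, 14+0) = 20
net[9] = max(1+20-1, 2+20-1, 7+18-1, …, 14+1-1, 20+0) = 24
net[10] = max(1+24-1, 2+20-1, 7+20-1, …, 20+1-1, 27+0) = 27
net[11] = max(1+27-1, 2+24-1, 7+20-1, …, 27+1-1, 16+0) = 27
One optimal plan: pieces 10 + 1 (1 cut) → ¢28 − ¢1 = ¢27.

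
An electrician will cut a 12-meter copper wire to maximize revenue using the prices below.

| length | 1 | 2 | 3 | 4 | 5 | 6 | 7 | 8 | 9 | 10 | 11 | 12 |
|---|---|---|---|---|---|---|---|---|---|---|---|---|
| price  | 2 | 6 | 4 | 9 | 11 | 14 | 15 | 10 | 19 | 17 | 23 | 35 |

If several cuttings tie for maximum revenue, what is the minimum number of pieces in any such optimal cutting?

6

Consider every possible first cut. r[k] is the best of p[i]+r[k−i] over all sellable i≤k.
r[1] = 2
r[2] = max(2+2, 6+0) = 6
r[3] = max(2+6, 6+2, 4+0) = 8
r[4] = max(2+8, 6+6, 4+2, 9+0) = 12
r[5] = max(2+12, 6+8, 4+6, 9+2, 11+0) = 14
r[6] = max(2+14, 6+12, 4+8, 9+6, 11+2, 14+0) = 18
r[7] = max(2+18, 6+14, 4+12, …, 14+2, 15+0) = 20
r[8] = max(2+20, 6+18, 4+14, …, 15+2, 10+0) = 24
r[9] = max(2+24, 6+20, 4+18, …, 10+2, 19+0) = 26
r[10] = max(2+26, 6+24, 4+20, …, 19+2, 17+0) = 30
r[11] = max(2+30, 6+26, 4+24, …, 17+2, 23+0) = 32
r[12] = max(2+32, 6+30, 4+26, …, 23+2, 35+0) = 36
Maximum revenue is €36.
Now minimize piece count subject to staying optimal: for each k, pieces[k] = 1 + min over i with p[i]+r[k−i]=r[k] of pieces[k−i].
pieces[9] = 5
pieces[10] = 5
pieces[11] = 6
pieces[12] = 6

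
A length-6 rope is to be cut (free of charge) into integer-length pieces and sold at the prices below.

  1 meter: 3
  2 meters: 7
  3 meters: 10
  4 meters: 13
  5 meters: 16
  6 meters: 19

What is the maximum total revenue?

Consider every possible first cut. best[k] is the best of p[i]+best[k−i] over all sellable i≤k.
best[1] = 3
best[2] = max(3+3, 7+0) = 7
best[3] = max(3+7, 7+3, 10+0) = 10
best[4] = max(3+10, 7+7, 10+3, 13+0) = 14
best[5] = max(3+14, 7+10, 10+7, 13+3, 16+0) = 17
best[6] = max(3+17, 7+14, 10+10, 13+7, 16+3, 19+0) = 21
One optimal cutting: 2 + 2 + 2 → 7 + 7 + 7 = 21.

21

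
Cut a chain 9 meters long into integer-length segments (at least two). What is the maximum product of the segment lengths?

27

Define m[k] = max over 1≤i<k of i · max(k−i, m[k−i]); the inner max lets the remainder stay uncut if that's better.
m[2] = 1*max(1,0) = 1*1 = 1
m[3] = 1*max(2,1) = 1*2 = 2
m[4] = 2*max(2,1) = 2*2 = 4
m[5] = 2*max(3,2) = 2*3 = 6
m[6] = 3*max(3,2) = 3*3 = 9
m[7] = 2*max(5,6) = 2*6 = 12
m[8] = 2*max(6,9) = 2*9 = 18
m[9] = 3*max(6,9) = 3*9 = 27
One optimal split: 3 + 3 + 3; product 3*3*3 = 27.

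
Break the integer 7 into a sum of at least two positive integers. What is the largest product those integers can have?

12

Fill m[k] for k=2..7: at each k try every first piece i and multiply by the better of (k−i) uncut or m[k−i].
m[2] = 1×max(1,0) = 1×1 = 1
m[3] = max(1×2, 2×1) = 2
m[4] = max(1×3, 2×2, 3×1) = 4
m[5] = max(1×4, 2×3, 3×2, 4×1) = 6
m[6] = max(1×6, 2×4, 3×3, 4×2, 5×1) = 9
m[7] = max(1×9, 2×6, 3×4, 4×3, 5×2, 6×1) = 12
One optimal split: 3 + 2 + 2; product 3×2×2 = 12.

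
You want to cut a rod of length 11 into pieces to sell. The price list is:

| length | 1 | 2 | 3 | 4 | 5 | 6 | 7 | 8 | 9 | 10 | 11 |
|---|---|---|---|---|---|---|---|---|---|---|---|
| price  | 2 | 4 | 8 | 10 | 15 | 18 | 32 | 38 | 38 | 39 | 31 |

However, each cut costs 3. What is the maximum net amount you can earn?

43

Build r[k] bottom-up: r[k] = max over allowed piece i of (p[i] + r[k−i]) − 3 per cut.
r[1] = 2
r[2] = max(2+2-3, 4+0) = 4
r[3] = max(2+4-3, 4+2-3, 8+0) = 8
r[4] = max(2+8-3, 4+4-3, 8+2-3, 10+0) = 10
r[5] = max(2+10-3, 4+8-3, 8+4-3, 10+2-3, 15+0) = 15
r[6] = max(2+15-3, 4+10-3, 8+8-3, 10+4-3, 15+2-3, 18+0) = 18
r[7] = max(2+18-3, 4+15-3, 8+10-3, …, 18+2-3, 32+0) = 32
r[8] = max(2+32-3, 4+18-3, 8+15-3, …, 32+2-3, 38+0) = 38
r[9] = max(2+38-3, 4+32-3, 8+18-3, …, 38+2-3, 38+0) = 38
r[10] = max(2+38-3, 4+38-3, 8+32-3, …, 38+2-3, 39+0) = 39
r[11] = max(2+39-3, 4+38-3, 8+38-3, …, 39+2-3, 31+0) = 43
One optimal plan: pieces 8 + 3 (1 cut) → 46 − 3 = 43.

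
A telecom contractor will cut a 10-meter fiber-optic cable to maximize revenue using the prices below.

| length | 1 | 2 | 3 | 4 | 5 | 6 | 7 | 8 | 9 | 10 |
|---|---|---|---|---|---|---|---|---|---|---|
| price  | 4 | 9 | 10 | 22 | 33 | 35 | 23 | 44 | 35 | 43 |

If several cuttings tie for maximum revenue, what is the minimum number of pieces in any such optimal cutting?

Consider every possible first cut. r[k] is the best of p[i]+r[k−i] over all sellable i≤k.
r[1] = 4
r[2] = 9
r[3] = 13  (first piece 1, then r[2]=9)
r[4] = 22
r[5] = 33
r[6] = 37  (first piece 1, then r[5]=33)
r[7] = 42  (first piece 2, then r[5]=33)
r[8] = 46  (first piece 1, then r[7]=42)
r[9] = 55  (first piece 4, then r[5]=33)
r[10] = 66  (first piece 5, then r[5]=33)
Maximum revenue is $66.
Now minimize piece count subject to staying optimal: for each k, pieces[k] = 1 + min over i with p[i]+r[k−i]=r[k] of pieces[k−i].
pieces[7] = 2
pieces[8] = 3
pieces[9] = 2
pieces[10] = 2

2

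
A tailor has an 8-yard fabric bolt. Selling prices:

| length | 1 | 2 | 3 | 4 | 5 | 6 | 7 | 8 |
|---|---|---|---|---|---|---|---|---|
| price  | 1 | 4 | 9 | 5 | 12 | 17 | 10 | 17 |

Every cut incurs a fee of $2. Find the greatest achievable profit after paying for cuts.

19

Let v[k] be the best obtainable value from length k. For each k, try every first piece i and keep the best of price[i] + v[k−i] minus the 2 cut fee when i<k.
v[1] = 1
v[2] = 4
v[3] = 9
v[4] = 8  (first piece 1, then v[3]=9)
v[5] = 12
v[6] = 17
v[7] = 16  (first piece 1, then v[6]=17)
v[8] = 19  (first piece 2, then v[6]=17)
One optimal plan: pieces 6 + 2 (1 cut) → $21 − $2 = $19.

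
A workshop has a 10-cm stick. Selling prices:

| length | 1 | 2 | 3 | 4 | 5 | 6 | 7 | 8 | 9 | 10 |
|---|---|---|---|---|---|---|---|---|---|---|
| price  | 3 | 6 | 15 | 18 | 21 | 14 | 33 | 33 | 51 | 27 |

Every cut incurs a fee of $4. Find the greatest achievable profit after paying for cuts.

50

Build v[k] bottom-up: v[k] = max over allowed piece i of (p[i] + v[k−i]) − 4 per cut.
v[1] = 3
v[2] = max(3+3-4, 6+0) = 6
v[3] = max(3+6-4, 6+3-4, 15+0) = 15
v[4] = max(3+15-4, 6+6-4, 15+3-4, 18+0) = 18
v[5] = max(3+18-4, 6+15-4, 15+6-4, 18+3-4, 21+0) = 21
v[6] = max(3+21-4, 6+18-4, 15+15-4, 18+6-4, 21+3-4, 14+0) = 26
v[7] = max(3+26-4, 6+21-4, 15+18-4, …, 14+3-4, 33+0) = 33
v[8] = max(3+33-4, 6+26-4, 15+21-4, …, 33+3-4, 33+0) = 33
v[9] = max(3+33-4, 6+33-4, 15+26-4, …, 33+3-4, 51+0) = 51
v[10] = max(3+51-4, 6+33-4, 15+33-4, …, 51+3-4, 27+0) = 50
One optimal plan: pieces 9 + 1 (1 cut) → $54 − $4 = $50.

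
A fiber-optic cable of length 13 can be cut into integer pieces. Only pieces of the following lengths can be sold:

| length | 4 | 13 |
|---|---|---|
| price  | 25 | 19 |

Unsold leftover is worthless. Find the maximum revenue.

75

Build f[k] bottom-up: f[k] = max over allowed piece i of (p[i] + f[k−i]).
f[1] = 0
f[2] = 0
f[3] = 0
f[4] = 25
f[5] = 25
f[6] = 25
f[7] = 25
f[8] = 50  (first piece 4, then f[4]=25)
f[9] = 50
f[10] = 50
f[11] = 50
f[12] = 75  (first piece 4, then f[8]=50)
f[13] = 75
One optimal cutting: pieces 4 + 4 + 4 with 1 meter of scrap → $75.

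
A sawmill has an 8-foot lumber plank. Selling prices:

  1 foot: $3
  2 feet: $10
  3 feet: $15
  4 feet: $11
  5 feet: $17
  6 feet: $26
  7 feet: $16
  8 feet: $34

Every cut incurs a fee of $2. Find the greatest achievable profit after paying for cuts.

36

Consider every possible first cut. v[k] is the best of p[i]+v[k−i] over all sellable i≤k, charging 2 whenever i<k.
v[1] = 3
v[2] = 10
v[3] = 15
v[4] = 18  (first piece 2, then v[2]=10)
v[5] = 23  (first piece 2, then v[3]=15)
v[6] = 28  (first piece 3, then v[3]=15)
v[7] = 31  (first piece 2, then v[5]=23)
v[8] = 36  (first piece 2, then v[6]=28)
One optimal plan: pieces 3 + 3 + 2 (2 cuts) → $40 − $4 = $36.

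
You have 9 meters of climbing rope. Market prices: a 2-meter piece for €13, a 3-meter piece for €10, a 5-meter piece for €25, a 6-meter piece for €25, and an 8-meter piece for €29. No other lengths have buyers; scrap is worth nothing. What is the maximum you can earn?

52

Let f[k] be the best obtainable value from length k. For each k, try every first piece i and keep the best of price[i] + f[k−i].
f[1] = 0
f[2] = 13
f[3] = 13
f[4] = 26  (first piece 2, then f[2]=13)
f[5] = 26
f[6] = 39  (first piece 2, then f[4]=26)
f[7] = 39
f[8] = 52  (first piece 2, then f[6]=39)
f[9] = 52
One optimal cutting: pieces 2 + 2 + 2 + 2 with 1 meter of scrap → €52.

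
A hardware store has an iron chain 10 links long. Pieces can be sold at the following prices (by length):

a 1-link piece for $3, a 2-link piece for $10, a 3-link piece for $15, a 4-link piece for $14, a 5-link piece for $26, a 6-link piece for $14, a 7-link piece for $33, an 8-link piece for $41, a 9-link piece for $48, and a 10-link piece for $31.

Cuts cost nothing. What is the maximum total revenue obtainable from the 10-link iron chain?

52

Let R[k] be the best obtainable value from length k. For each k, try every first piece i and keep the best of price[i] + R[k−i].
R[1] = 3
R[2] = max(3+3, 10+0) = 10
R[3] = max(3+10, 10+3, 15+0) = 15
R[4] = max(3+15, 10+10, 15+3, 14+0) = 20
R[5] = max(3+20, 10+15, 15+10, 14+3, 26+0) = 26
R[6] = max(3+26, 10+20, 15+15, 14+10, 26+3, 14+0) = 30
R[7] = max(3+30, 10+26, 15+20, …, 14+3, 33+0) = 36
R[8] = max(3+36, 10+30, 15+26, …, 33+3, 41+0) = 41
R[9] = max(3+41, 10+36, 15+30, …, 41+3, 48+0) = 48
R[10] = max(3+48, 10+41, 15+36, …, 48+3, 31+0) = 52
One optimal cutting: 5 + 5 → $26 + $26 = $52.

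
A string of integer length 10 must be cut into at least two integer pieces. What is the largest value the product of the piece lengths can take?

36

Fill prod[k] for k=2..10: at each k try every first piece i and multiply by the better of (k−i) uncut or prod[k−i].
Small cases: prod[2]=1, prod[3]=2, prod[4]=4, prod[5]=6.
prod[6] = max(1×6, 2×4, 3×3, 4×2, 5×1) = 9
prod[7] = max(1×9, 2×6, 3×4, 4×3, 5×2, 6×1) = 12
prod[8] = max(1×12, 2×9, 3×6, …, 6×2, 7×1) = 18
prod[9] = max(1×18, 2×12, 3×9, …, 7×2, 8×1) = 27
prod[10] = max(1×27, 2×18, 3×12, …, 8×2, 9×1) = 36
One optimal split: 3 + 3 + 2 + 2; product 3×3×2×2 = 36.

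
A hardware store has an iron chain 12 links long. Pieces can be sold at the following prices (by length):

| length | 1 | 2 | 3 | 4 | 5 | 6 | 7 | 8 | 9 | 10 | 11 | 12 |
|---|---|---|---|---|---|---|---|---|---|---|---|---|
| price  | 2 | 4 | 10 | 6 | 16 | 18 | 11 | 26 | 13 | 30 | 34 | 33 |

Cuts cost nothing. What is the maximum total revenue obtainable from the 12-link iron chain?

40

Consider every possible first cut. R[k] is the best of p[i]+R[k−i] over all sellable i≤k.
R[1] = 2
R[2] = 4  (first piece 1, then R[1]=2)
R[3] = 10
R[4] = 12  (first piece 1, then R[3]=10)
R[5] = 16
R[6] = 20  (first piece 3, then R[3]=10)
R[7] = 22  (first piece 1, then R[6]=20)
R[8] = 26  (first piece 3, then R[5]=16)
R[9] = 30  (first piece 3, then R[6]=20)
R[10] = 32  (first piece 1, then R[9]=30)
R[11] = 36  (first piece 3, then R[8]=26)
R[12] = 40  (first piece 3, then R[9]=30)
One optimal cutting: 3 + 3 + 3 + 3 → $10 + $10 + $10 + $10 = $40.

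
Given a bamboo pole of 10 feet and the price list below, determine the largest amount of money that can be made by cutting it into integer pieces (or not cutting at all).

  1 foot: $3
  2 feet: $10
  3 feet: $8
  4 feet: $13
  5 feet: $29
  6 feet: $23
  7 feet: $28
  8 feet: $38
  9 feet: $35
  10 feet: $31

Consider every possible first cut. r[k] is the best of p[i]+r[k−i] over all sellable i≤k.
r[1] = 3
r[2] = 10
r[3] = 13  (first piece 1, then r[2]=10)
r[4] = 20  (first piece 2, then r[2]=10)
r[5] = 29
r[6] = 32  (first piece 1, then r[5]=29)
r[7] = 39  (first piece 2, then r[5]=29)
r[8] = 42  (first piece 1, then r[7]=39)
r[9] = 49  (first piece 2, then r[7]=39)
r[10] = 58  (first piece 5, then r[5]=29)
One optimal cutting: 5 + 5 → $29 + $29 = $58.

58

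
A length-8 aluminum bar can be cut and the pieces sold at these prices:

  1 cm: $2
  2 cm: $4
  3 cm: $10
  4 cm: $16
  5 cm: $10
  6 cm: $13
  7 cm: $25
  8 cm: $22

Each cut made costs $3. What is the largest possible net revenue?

Build r[k] bottom-up: r[k] = max over allowed piece i of (p[i] + r[k−i]) − 3 per cut.
r[1] = 2
r[2] = max(2+2-3, 4+0) = 4
r[3] = max(2+4-3, 4+2-3, 10+0) = 10
r[4] = max(2+10-3, 4+4-3, 10+2-3, 16+0) = 16
r[5] = max(2+16-3, 4+10-3, 10+4-3, 16+2-3, 10+0) = 15
r[6] = max(2+15-3, 4+16-3, 10+10-3, 16+4-3, 10+2-3, 13+0) = 17
r[7] = max(2+17-3, 4+15-3, 10+16-3, …, 13+2-3, 25+0) = 25
r[8] = max(2+25-3, 4+17-3, 10+15-3, …, 25+2-3, 22+0) = 29
One optimal plan: pieces 4 + 4 (1 cut) → $32 − $3 = $29.

29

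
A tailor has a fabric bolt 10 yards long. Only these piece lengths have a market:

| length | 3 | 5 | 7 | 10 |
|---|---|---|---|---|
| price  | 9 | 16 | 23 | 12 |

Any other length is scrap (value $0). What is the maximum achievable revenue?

32

Build f[k] bottom-up: f[k] = max over allowed piece i of (p[i] + f[k−i]).
f[1] = 0
f[2] = 0
f[3] = 9
f[4] = 9
f[5] = max(9+0, 16+0) = 16
f[6] = max(9+9, 16+0) = 18
f[7] = max(9+9, 16+0, 23+0) = 23
f[8] = max(9+16, 16+9, 23+0) = 25
f[9] = max(9+18, 16+9, 23+0) = 27
f[10] = max(9+23, 16+16, 23+9, 12+0) = 32
One optimal cutting: 7 + 3 → $32.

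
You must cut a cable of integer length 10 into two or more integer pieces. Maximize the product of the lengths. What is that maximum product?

36

Fill g[k] for k=2..10: at each k try every first piece i and multiply by the better of (k−i) uncut or g[k−i].
g[2] = 1×max(1,0) = 1×1 = 1
g[3] = max(1×2, 2×1) = 2
g[4] = max(1×3, 2×2, 3×1) = 4
g[5] = max(1×4, 2×3, 3×2, 4×1) = 6
g[6] = max(1×6, 2×4, 3×3, 4×2, 5×1) = 9
g[7] = max(1×9, 2×6, 3×4, 4×3, 5×2, 6×1) = 12
g[8] = max(1×12, 2×9, 3×6, …, 6×2, 7×1) = 18
g[9] = max(1×18, 2×12, 3×9, …, 7×2, 8×1) = 27
g[10] = max(1×27, 2×18, 3×12, …, 8×2, 9×1) = 36
One optimal split: 3 + 3 + 2 + 2; product 3×3×2×2 = 36.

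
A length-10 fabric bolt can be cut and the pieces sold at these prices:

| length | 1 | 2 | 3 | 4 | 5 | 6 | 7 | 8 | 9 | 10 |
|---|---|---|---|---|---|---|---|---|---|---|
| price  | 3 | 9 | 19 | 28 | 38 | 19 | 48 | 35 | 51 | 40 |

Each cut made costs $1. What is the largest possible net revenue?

75

Consider every possible first cut. net[k] is the best of p[i]+net[k−i] over all sellable i≤k, charging 1 whenever i<k.
net[1] = 3
net[2] = max(3+3-1, 9+0) = 9
net[3] = max(3+9-1, 9+3-1, 19+0) = 19
net[4] = max(3+19-1, 9+9-1, 19+3-1, 28+0) = 28
net[5] = max(3+28-1, 9+19-1, 19+9-1, 28+3-1, 38+0) = 38
net[6] = max(3+38-1, 9+28-1, 19+19-1, 28+9-1, 38+3-1, 19+0) = 40
net[7] = max(3+40-1, 9+38-1, 19+28-1, …, 19+3-1, 48+0) = 48
net[8] = max(3+48-1, 9+40-1, 19+38-1, …, 48+3-1, 35+0) = 56
net[9] = max(3+56-1, 9+48-1, 19+40-1, …, 35+3-1, 51+0) = 65
net[10] = max(3+65-1, 9+56-1, 19+48-1, …, 51+3-1, 40+0) = 75
One optimal plan: pieces 5 + 5 (1 cut) → $76 − $1 = $75.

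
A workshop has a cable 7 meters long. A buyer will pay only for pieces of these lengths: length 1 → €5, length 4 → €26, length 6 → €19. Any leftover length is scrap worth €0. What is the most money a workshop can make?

41

Let f[k] be the best obtainable value from length k. For each k, try every first piece i and keep the best of price[i] + f[k−i].
f[1] = 5
f[2] = 10  (first piece 1, then f[1]=5)
f[3] = 15  (first piece 1, then f[2]=10)
f[4] = max(5+15, 26+0) = 26
f[5] = max(5+26, 26+5) = 31
f[6] = max(5+31, 26+10, 19+0) = 36
f[7] = max(5+36, 26+15, 19+5) = 41
One optimal cutting: 4 + 1 + 1 + 1 → €41.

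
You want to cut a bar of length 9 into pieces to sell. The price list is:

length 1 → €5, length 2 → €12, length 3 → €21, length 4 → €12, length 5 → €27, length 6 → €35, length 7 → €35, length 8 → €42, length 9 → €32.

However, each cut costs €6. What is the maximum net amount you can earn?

Let v[k] be the best obtainable value from length k. For each k, try every first piece i and keep the best of price[i] + v[k−i] minus the 6 cut fee when i<k.
v[1] = 5
v[2] = max(5+5-6, 12+0) = 12
v[3] = max(5+12-6, 12+5-6, 21+0) = 21
v[4] = max(5+21-6, 12+12-6, 21+5-6, 12+0) = 20
v[5] = max(5+20-6, 12+21-6, 21+12-6, 12+5-6, 27+0) = 27
v[6] = max(5+27-6, 12+20-6, 21+21-6, 12+12-6, 27+5-6, 35+0) = 36
v[7] = max(5+36-6, 12+27-6, 21+20-6, …, 35+5-6, 35+0) = 35
v[8] = max(5+35-6, 12+36-6, 21+27-6, …, 35+5-6, 42+0) = 42
v[9] = max(5+42-6, 12+35-6, 21+36-6, …, 42+5-6, 32+0) = 51
One optimal plan: pieces 3 + 3 + 3 (2 cuts) → €63 − €12 = €51.

51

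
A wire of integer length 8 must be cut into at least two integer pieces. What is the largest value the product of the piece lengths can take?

Fill g[k] for k=2..8: at each k try every first piece i and multiply by the better of (k−i) uncut or g[k−i].
Small cases: g[2]=1, g[3]=2.
g[4] = max(1×3, 2×2, 3×1) = 4
g[5] = max(1×4, 2×3, 3×2, 4×1) = 6
g[6] = max(1×6, 2×4, 3×3, 4×2, 5×1) = 9
g[7] = max(1×9, 2×6, 3×4, 4×3, 5×2, 6×1) = 12
g[8] = max(1×12, 2×9, 3×6, …, 6×2, 7×1) = 18
One optimal split: 3 + 3 + 2; product 3×3×2 = 18.

18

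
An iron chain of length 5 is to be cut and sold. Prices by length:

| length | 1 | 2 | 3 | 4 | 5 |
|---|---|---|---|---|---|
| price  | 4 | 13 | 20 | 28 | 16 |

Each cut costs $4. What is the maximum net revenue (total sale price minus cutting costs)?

29

Let v[k] be the best obtainable value from length k. For each k, try every first piece i and keep the best of price[i] + v[k−i] minus the 4 cut fee when i<k.
v[1] = 4
v[2] = max(4+4-4, 13+0) = 13
v[3] = max(4+13-4, 13+4-4, 20+0) = 20
v[4] = max(4+20-4, 13+13-4, 20+4-4, 28+0) = 28
v[5] = max(4+28-4, 13+20-4, 20+13-4, 28+4-4, 16+0) = 29
One optimal plan: pieces 3 + 2 (1 cut) → $33 − $4 = $29.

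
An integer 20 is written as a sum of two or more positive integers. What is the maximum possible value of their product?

1458

Fill f[k] for k=2..20: at each k try every first piece i and multiply by the better of (k−i) uncut or f[k−i].
Small cases: f[2]=1, f[3]=2, f[4]=4, f[5]=6, f[6]=9, f[7]=12, f[8]=18, f[9]=27, f[10]=36, f[11]=54, f[12]=81, f[13]=108.
f[14] = 2·max(12,81) = 2·81 = 162
f[15] = 3·max(12,81) = 3·81 = 243
f[16] = 2·max(14,162) = 2·162 = 324
f[17] = 2·max(15,243) = 2·243 = 486
f[18] = 3·max(15,243) = 3·243 = 729
f[19] = 2·max(17,486) = 2·486 = 972
f[20] = 2·max(18,729) = 2·729 = 1458
One optimal split: 3 + 3 + 3 + 3 + 3 + 3 + 2; product 3·3·3·3·3·3·2 = 1458.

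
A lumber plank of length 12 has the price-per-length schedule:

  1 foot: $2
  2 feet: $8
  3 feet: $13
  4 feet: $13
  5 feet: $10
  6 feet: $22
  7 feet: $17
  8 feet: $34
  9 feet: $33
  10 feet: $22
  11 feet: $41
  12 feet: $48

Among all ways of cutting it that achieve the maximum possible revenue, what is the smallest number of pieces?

Let r[k] be the best obtainable value from length k. For each k, try every first piece i and keep the best of price[i] + r[k−i].
r[1] = 2
r[2] = 8
r[3] = 13
r[4] = 16  (first piece 2, then r[2]=8)
r[5] = 21  (first piece 2, then r[3]=13)
r[6] = 26  (first piece 3, then r[3]=13)
r[7] = 29  (first piece 2, then r[5]=21)
r[8] = 34  (first piece 2, then r[6]=26)
r[9] = 39  (first piece 3, then r[6]=26)
r[10] = 42  (first piece 2, then r[8]=34)
r[11] = 47  (first piece 2, then r[9]=39)
r[12] = 52  (first piece 3, then r[9]=39)
Maximum revenue is $52.
Now minimize piece count subject to staying optimal: for each k, pieces[k] = 1 + min over i with p[i]+r[k−i]=r[k] of pieces[k−i].
pieces[9] = 3
pieces[10] = 2
pieces[11] = 2
pieces[12] = 4

4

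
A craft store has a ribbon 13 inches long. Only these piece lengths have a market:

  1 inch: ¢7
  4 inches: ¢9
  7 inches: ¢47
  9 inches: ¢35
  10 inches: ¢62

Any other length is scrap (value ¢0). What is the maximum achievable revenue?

91

Consider every possible first cut. best[k] is the best of p[i]+best[k−i] over all sellable i≤k.
best[1] = 7
best[2] = 14  (first piece 1, then best[1]=7)
best[3] = 21  (first piece 1, then best[2]=14)
best[4] = max(7+21, 9+0) = 28
best[5] = max(7+28, 9+7) = 35
best[6] = max(7+35, 9+14) = 42
best[7] = max(7+42, 9+21, 47+0) = 49
best[8] = max(7+49, 9+28, 47+7) = 56
best[9] = max(7+56, 9+35, 47+14, 35+0) = 63
best[10] = max(7+63, 9+42, 47+21, 35+7, 62+0) = 70
best[11] = max(7+70, 9+49, 47+28, 35+14, 62+7) = 77
best[12] = max(7+77, 9+56, 47+35, 35+21, 62+14) = 84
best[13] = max(7+84, 9+63, 47+42, 35+28, 62+21) = 91
One optimal cutting: 1 + 1 + 1 + 1 + 1 + 1 + 1 + 1 + 1 + 1 + 1 + 1 + 1 → ¢91.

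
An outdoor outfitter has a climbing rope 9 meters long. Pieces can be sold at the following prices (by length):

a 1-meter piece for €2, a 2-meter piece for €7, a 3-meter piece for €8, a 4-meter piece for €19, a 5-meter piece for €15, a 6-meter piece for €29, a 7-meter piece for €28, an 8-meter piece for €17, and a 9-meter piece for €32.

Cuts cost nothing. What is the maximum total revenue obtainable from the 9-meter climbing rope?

Build r[k] bottom-up: r[k] = max over allowed piece i of (p[i] + r[k−i]).
r[1] = 2
r[2] = max(2+2, 7+0) = 7
r[3] = max(2+7, 7+2, 8+0) = 9
r[4] = max(2+9, 7+7, 8+2, 19+0) = 19
r[5] = max(2+19, 7+9, 8+7, 19+2, 15+0) = 21
r[6] = max(2+21, 7+19, 8+9, 19+7, 15+2, 29+0) = 29
r[7] = max(2+29, 7+21, 8+19, …, 29+2, 28+0) = 31
r[8] = max(2+31, 7+29, 8+21, …, 28+2, 17+0) = 38
r[9] = max(2+38, 7+31, 8+29, …, 17+2, 32+0) = 40
One optimal cutting: 4 + 4 + 1 → €19 + €19 + €2 = €40.

40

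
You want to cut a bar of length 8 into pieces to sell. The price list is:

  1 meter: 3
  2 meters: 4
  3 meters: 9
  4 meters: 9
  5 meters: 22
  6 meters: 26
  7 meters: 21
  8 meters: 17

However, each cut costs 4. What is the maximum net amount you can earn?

Let v[k] be the best obtainable value from length k. For each k, try every first piece i and keep the best of price[i] + v[k−i] minus the 4 cut fee when i<k.
v[1] = 3
v[2] = max(3+3-4, 4+0) = 4
v[3] = max(3+4-4, 4+3-4, 9+0) = 9
v[4] = max(3+9-4, 4+4-4, 9+3-4, 9+0) = 9
v[5] = max(3+9-4, 4+9-4, 9+4-4, 9+3-4, 22+0) = 22
v[6] = max(3+22-4, 4+9-4, 9+9-4, 9+4-4, 22+3-4, 26+0) = 26
v[7] = max(3+26-4, 4+22-4, 9+9-4, …, 26+3-4, 21+0) = 25
v[8] = max(3+25-4, 4+26-4, 9+22-4, …, 21+3-4, 17+0) = 27
One optimal plan: pieces 5 + 3 (1 cut) → 31 − 4 = 27.

27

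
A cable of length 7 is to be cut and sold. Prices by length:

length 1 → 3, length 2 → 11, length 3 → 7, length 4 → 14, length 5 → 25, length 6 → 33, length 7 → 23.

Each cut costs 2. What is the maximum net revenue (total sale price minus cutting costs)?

Build v[k] bottom-up: v[k] = max over allowed piece i of (p[i] + v[k−i]) − 2 per cut.
v[1] = 3
v[2] = 11
v[3] = 12  (first piece 1, then v[2]=11)
v[4] = 20  (first piece 2, then v[2]=11)
v[5] = 25
v[6] = 33
v[7] = 34  (first piece 1, then v[6]=33)
One optimal plan: pieces 6 + 1 (1 cut) → 36 − 2 = 34.

34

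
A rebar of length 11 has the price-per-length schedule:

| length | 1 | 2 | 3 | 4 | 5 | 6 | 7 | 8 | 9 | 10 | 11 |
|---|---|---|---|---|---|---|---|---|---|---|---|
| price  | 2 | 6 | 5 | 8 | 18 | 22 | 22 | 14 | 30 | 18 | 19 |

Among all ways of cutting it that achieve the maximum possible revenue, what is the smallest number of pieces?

Build r[k] bottom-up: r[k] = max over allowed piece i of (p[i] + r[k−i]).
r[1] = 2
r[2] = max(2+2, 6+0) = 6
r[3] = max(2+6, 6+2, 5+0) = 8
r[4] = max(2+8, 6+6, 5+2, 8+0) = 12
r[5] = max(2+12, 6+8, 5+6, 8+2, 18+0) = 18
r[6] = max(2+18, 6+12, 5+8, 8+6, 18+2, 22+0) = 22
r[7] = max(2+22, 6+18, 5+12, …, 22+2, 22+0) = 24
r[8] = max(2+24, 6+22, 5+18, …, 22+2, 14+0) = 28
r[9] = max(2+28, 6+24, 5+22, …, 14+2, 30+0) = 30
r[10] = max(2+30, 6+28, 5+24, …, 30+2, 18+0) = 36
r[11] = max(2+36, 6+30, 5+28, …, 18+2, 19+0) = 40
Maximum revenue is ₹40.
Now minimize piece count subject to staying optimal: for each k, pieces[k] = 1 + min over i with p[i]+r[k−i]=r[k] of pieces[k−i].
pieces[8] = 2
pieces[9] = 1
pieces[10] = 2
pieces[11] = 2

2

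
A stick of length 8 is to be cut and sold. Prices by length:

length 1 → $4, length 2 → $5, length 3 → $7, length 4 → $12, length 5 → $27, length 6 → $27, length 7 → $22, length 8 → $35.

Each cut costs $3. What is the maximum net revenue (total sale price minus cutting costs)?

35

Consider every possible first cut. v[k] is the best of p[i]+v[k−i] over all sellable i≤k, charging 3 whenever i<k.
v[1] = 4
v[2] = 5  (first piece 1, then v[1]=4)
v[3] = 7
v[4] = 12
v[5] = 27
v[6] = 28  (first piece 1, then v[5]=27)
v[7] = 29  (first piece 1, then v[6]=28)
v[8] = 35
Best is to make no cuts and sell whole for $35.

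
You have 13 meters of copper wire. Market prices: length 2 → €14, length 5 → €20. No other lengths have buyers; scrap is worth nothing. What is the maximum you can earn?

Build r[k] bottom-up: r[k] = max over allowed piece i of (p[i] + r[k−i]).
r[1] = 0
r[2] = 14
r[3] = 14
r[4] = 28  (first piece 2, then r[2]=14)
r[5] = max(14+14, 20+0) = 28
r[6] = max(14+28, 20+0) = 42
r[7] = max(14+28, 20+14) = 42
r[8] = max(14+42, 20+14) = 56
r[9] = max(14+42, 20+28) = 56
r[10] = max(14+56, 20+28) = 70
r[11] = max(14+56, 20+42) = 70
r[12] = max(14+70, 20+42) = 84
r[13] = max(14+70, 20+56) = 84
One optimal cutting: pieces 2 + 2 + 2 + 2 + 2 + 2 with 1 meter of scrap → €84.

84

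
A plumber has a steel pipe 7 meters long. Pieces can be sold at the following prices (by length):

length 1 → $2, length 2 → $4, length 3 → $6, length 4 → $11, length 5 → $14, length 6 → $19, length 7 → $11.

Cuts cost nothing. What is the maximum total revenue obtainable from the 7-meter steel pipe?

21

Consider every possible first cut. r[k] is the best of p[i]+r[k−i] over all sellable i≤k.
r[1] = 2
r[2] = max(2+2, 4+0) = 4
r[3] = max(2+4, 4+2, 6+0) = 6
r[4] = max(2+6, 4+4, 6+2, 11+0) = 11
r[5] = max(2+11, 4+6, 6+4, 11+2, 14+0) = 14
r[6] = max(2+14, 4+11, 6+6, 11+4, 14+2, 19+0) = 19
r[7] = max(2+19, 4+14, 6+11, …, 19+2, 11+0) = 21
One optimal cutting: 6 + 1 → $19 + $2 = $21.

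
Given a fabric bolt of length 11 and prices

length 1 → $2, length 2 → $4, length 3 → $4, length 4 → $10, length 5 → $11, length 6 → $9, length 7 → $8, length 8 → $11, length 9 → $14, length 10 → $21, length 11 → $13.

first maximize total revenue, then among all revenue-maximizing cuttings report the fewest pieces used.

4

Let r[k] be the best obtainable value from length k. For each k, try every first piece i and keep the best of price[i] + r[k−i].
r[1] = 2
r[2] = max(2+2, 4+0) = 4
r[3] = max(2+4, 4+2, 4+0) = 6
r[4] = max(2+6, 4+4, 4+2, 10+0) = 10
r[5] = max(2+10, 4+6, 4+4, 10+2, 11+0) = 12
r[6] = max(2+12, 4+10, 4+6, 10+4, 11+2, 9+0) = 14
r[7] = max(2+14, 4+12, 4+10, …, 9+2, 8+0) = 16
r[8] = max(2+16, 4+14, 4+12, …, 8+2, 11+0) = 20
r[9] = max(2+20, 4+16, 4+14, …, 11+2, 14+0) = 22
r[10] = max(2+22, 4+20, 4+16, …, 14+2, 21+0) = 24
r[11] = max(2+24, 4+22, 4+20, …, 21+2, 13+0) = 26
Maximum revenue is $26.
Now minimize piece count subject to staying optimal: for each k, pieces[k] = 1 + min over i with p[i]+r[k−i]=r[k] of pieces[k−i].
pieces[8] = 2
pieces[9] = 3
pieces[10] = 3
pieces[11] = 4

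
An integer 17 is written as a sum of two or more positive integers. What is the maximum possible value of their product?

Let f[k] be the best product for length k (with at least one cut). For each first piece i, the rest contributes max(k−i, f[k−i]).
f[2] = 1·max(1,0) = 1·1 = 1
f[3] = max(1·2, 2·1) = 2
f[4] = max(1·3, 2·2, 3·1) = 4
f[5] = max(1·4, 2·3, 3·2, 4·1) = 6
f[6] = max(1·6, 2·4, 3·3, 4·2, 5·1) = 9
f[7] = max(1·9, 2·6, 3·4, 4·3, 5·2, 6·1) = 12
f[8] = max(1·12, 2·9, 3·6, …, 6·2, 7·1) = 18
f[9] = max(1·18, 2·12, 3·9, …, 7·2, 8·1) = 27
f[10] = max(1·27, 2·18, 3·12, …, 8·2, 9·1) = 36
f[11] = max(1·36, 2·27, 3·18, …, 9·2, 10·1) = 54
f[12] = max(1·54, 2·36, 3·27, …, 10·2, 11·1) = 81
f[13] = max(1·81, 2·54, 3·36, …, 11·2, 12·1) = 108
f[14] = max(1·108, 2·81, 3·54, …, 12·2, 13·1) = 162
f[15] = max(1·162, 2·108, 3·81, …, 13·2, 14·1) = 243
f[16] = max(1·243, 2·162, 3·108, …, 14·2, 15·1) = 324
f[17] = max(1·324, 2·243, 3·162, …, 15·2, 16·1) = 486
One optimal split: 3 + 3 + 3 + 3 + 3 + 2; product 3·3·3·3·3·2 = 486.

486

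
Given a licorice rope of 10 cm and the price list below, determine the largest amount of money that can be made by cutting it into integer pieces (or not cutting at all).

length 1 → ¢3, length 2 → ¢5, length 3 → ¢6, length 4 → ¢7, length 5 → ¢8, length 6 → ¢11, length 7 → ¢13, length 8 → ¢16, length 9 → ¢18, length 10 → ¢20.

30

Build v[k] bottom-up: v[k] = max over allowed piece i of (p[i] + v[k−i]).
v[1] = 3
v[2] = max(3+3, 5+0) = 6
v[3] = max(3+6, 5+3, 6+0) = 9
v[4] = max(3+9, 5+6, 6+3, 7+0) = 12
v[5] = max(3+12, 5+9, 6+6, 7+3, 8+0) = 15
v[6] = max(3+15, 5+12, 6+9, 7+6, 8+3, 11+0) = 18
v[7] = max(3+18, 5+15, 6+12, …, 11+3, 13+0) = 21
v[8] = max(3+21, 5+18, 6+15, …, 13+3, 16+0) = 24
v[9] = max(3+24, 5+21, 6+18, …, 16+3, 18+0) = 27
v[10] = max(3+27, 5+24, 6+21, …, 18+3, 20+0) = 30
One optimal cutting: 1 + 1 + 1 + 1 + 1 + 1 + 1 + 1 + 1 + 1 → ¢3 + ¢3 + ¢3 + ¢3 + ¢3 + ¢3 + ¢3 + ¢3 + ¢3 + ¢3 = ¢30.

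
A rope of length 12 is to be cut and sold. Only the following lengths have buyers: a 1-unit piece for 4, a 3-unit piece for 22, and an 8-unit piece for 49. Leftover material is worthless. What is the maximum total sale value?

88

Let best[k] be the best obtainable value from length k. For each k, try every first piece i and keep the best of price[i] + best[k−i].
best[1] = 4
best[2] = 8  (first piece 1, then best[1]=4)
best[3] = 22
best[4] = 26  (first piece 1, then best[3]=22)
best[5] = 30  (first piece 1, then best[4]=26)
best[6] = 44  (first piece 3, then best[3]=22)
best[7] = 48  (first piece 1, then best[6]=44)
best[8] = 52  (first piece 1, then best[7]=48)
best[9] = 66  (first piece 3, then best[6]=44)
best[10] = 70  (first piece 1, then best[9]=66)
best[11] = 74  (first piece 1, then best[10]=70)
best[12] = 88  (first piece 3, then best[9]=66)
One optimal cutting: 3 + 3 + 3 + 3 → 88.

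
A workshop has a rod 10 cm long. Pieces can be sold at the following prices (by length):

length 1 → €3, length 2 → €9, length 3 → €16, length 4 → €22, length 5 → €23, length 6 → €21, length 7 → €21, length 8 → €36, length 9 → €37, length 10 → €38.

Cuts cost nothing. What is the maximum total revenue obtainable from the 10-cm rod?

54

Let v[k] be the best obtainable value from length k. For each k, try every first piece i and keep the best of price[i] + v[k−i].
v[1] = 3
v[2] = max(3+3, 9+0) = 9
v[3] = max(3+9, 9+3, 16+0) = 16
v[4] = max(3+16, 9+9, 16+3, 22+0) = 22
v[5] = max(3+22, 9+16, 16+9, 22+3, 23+0) = 25
v[6] = max(3+25, 9+22, 16+16, 22+9, 23+3, 21+0) = 32
v[7] = max(3+32, 9+25, 16+22, …, 21+3, 21+0) = 38
v[8] = max(3+38, 9+32, 16+25, …, 21+3, 36+0) = 44
v[9] = max(3+44, 9+38, 16+32, …, 36+3, 37+0) = 48
v[10] = max(3+48, 9+44, 16+38, …, 37+3, 38+0) = 54
One optimal cutting: 4 + 3 + 3 → €22 + €16 + €16 = €54.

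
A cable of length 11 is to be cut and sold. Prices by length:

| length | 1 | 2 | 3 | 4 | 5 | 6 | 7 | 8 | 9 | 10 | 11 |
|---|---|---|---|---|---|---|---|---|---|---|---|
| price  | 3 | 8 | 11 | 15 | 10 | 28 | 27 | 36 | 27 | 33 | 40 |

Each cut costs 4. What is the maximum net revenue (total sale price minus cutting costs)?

Let v[k] be the best obtainable value from length k. For each k, try every first piece i and keep the best of price[i] + v[k−i] minus the 4 cut fee when i<k.
v[1] = 3
v[2] = 8
v[3] = 11
v[4] = 15
v[5] = 15  (first piece 2, then v[3]=11)
v[6] = 28
v[7] = 27  (first piece 1, then v[6]=28)
v[8] = 36
v[9] = 35  (first piece 1, then v[8]=36)
v[10] = 40  (first piece 2, then v[8]=36)
v[11] = 43  (first piece 3, then v[8]=36)
One optimal plan: pieces 8 + 3 (1 cut) → 47 − 4 = 43.

43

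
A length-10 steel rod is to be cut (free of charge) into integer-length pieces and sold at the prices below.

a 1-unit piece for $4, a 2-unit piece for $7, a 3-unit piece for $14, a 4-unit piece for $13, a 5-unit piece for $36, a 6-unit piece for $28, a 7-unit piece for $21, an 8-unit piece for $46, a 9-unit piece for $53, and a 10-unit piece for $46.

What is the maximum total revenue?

Build R[k] bottom-up: R[k] = max over allowed piece i of (p[i] + R[k−i]).
R[1] = 4
R[2] = max(4+4, 7+0) = 8
R[3] = max(4+8, 7+4, 14+0) = 14
R[4] = max(4+14, 7+8, 14+4, 13+0) = 18
R[5] = max(4+18, 7+14, 14+8, 13+4, 36+0) = 36
R[6] = max(4+36, 7+18, 14+14, 13+8, 36+4, 28+0) = 40
R[7] = max(4+40, 7+36, 14+18, …, 28+4, 21+0) = 44
R[8] = max(4+44, 7+40, 14+36, …, 21+4, 46+0) = 50
R[9] = max(4+50, 7+44, 14+40, …, 46+4, 53+0) = 54
R[10] = max(4+54, 7+50, 14+44, …, 53+4, 46+0) = 72
One optimal cutting: 5 + 5 → $36 + $36 = $72.

72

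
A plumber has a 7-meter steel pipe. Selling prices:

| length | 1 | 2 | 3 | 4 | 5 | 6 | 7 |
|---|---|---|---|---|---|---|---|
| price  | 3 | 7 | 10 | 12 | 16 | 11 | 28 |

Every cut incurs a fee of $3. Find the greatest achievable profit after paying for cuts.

Build v[k] bottom-up: v[k] = max over allowed piece i of (p[i] + v[k−i]) − 3 per cut.
v[1] = 3
v[2] = max(3+3-3, 7+0) = 7
v[3] = max(3+7-3, 7+3-3, 10+0) = 10
v[4] = max(3+10-3, 7+7-3, 10+3-3, 12+0) = 12
v[5] = max(3+12-3, 7+10-3, 10+7-3, 12+3-3, 16+0) = 16
v[6] = max(3+16-3, 7+12-3, 10+10-3, 12+7-3, 16+3-3, 11+0) = 17
v[7] = max(3+17-3, 7+16-3, 10+12-3, …, 11+3-3, 28+0) = 28
Best is to make no cuts and sell whole for $28.

28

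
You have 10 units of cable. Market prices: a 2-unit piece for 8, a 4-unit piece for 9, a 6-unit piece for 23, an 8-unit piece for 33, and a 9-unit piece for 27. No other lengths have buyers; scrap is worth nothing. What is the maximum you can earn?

41

Build f[k] bottom-up: f[k] = max over allowed piece i of (p[i] + f[k−i]).
f[1] = 0
f[2] = 8
f[3] = 8
f[4] = max(8+8, 9+0) = 16
f[5] = max(8+8, 9+0) = 16
f[6] = max(8+16, 9+8, 23+0) = 24
f[7] = max(8+16, 9+8, 23+0) = 24
f[8] = max(8+24, 9+16, 23+8, 33+0) = 33
f[9] = max(8+24, 9+16, 23+8, 33+0, 27+0) = 33
f[10] = max(8+33, 9+24, 23+16, 33+8, 27+0) = 41
One optimal cutting: 8 + 2 → 41.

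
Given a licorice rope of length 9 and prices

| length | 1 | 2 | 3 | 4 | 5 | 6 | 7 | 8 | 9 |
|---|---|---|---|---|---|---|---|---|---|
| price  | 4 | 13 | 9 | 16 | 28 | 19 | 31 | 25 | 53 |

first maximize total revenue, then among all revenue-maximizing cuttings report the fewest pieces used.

5

Build r[k] bottom-up: r[k] = max over allowed piece i of (p[i] + r[k−i]).
r[1] = 4
r[2] = 13
r[3] = 17  (first piece 1, then r[2]=13)
r[4] = 26  (first piece 2, then r[2]=13)
r[5] = 30  (first piece 1, then r[4]=26)
r[6] = 39  (first piece 2, then r[4]=26)
r[7] = 43  (first piece 1, then r[6]=39)
r[8] = 52  (first piece 2, then r[6]=39)
r[9] = 56  (first piece 1, then r[8]=52)
Maximum revenue is ¢56.
Now minimize piece count subject to staying optimal: for each k, pieces[k] = 1 + min over i with p[i]+r[k−i]=r[k] of pieces[k−i].
pieces[6] = 3
pieces[7] = 4
pieces[8] = 4
pieces[9] = 5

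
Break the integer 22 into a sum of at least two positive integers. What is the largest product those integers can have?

2916

Define g[k] = max over 1≤i<k of i · max(k−i, g[k−i]); the inner max lets the remainder stay uncut if that's better.
g[2] = 1*max(1,0) = 1*1 = 1
g[3] = 1*max(2,1) = 1*2 = 2
g[4] = 2*max(2,1) = 2*2 = 4
g[5] = 2*max(3,2) = 2*3 = 6
g[6] = 3*max(3,2) = 3*3 = 9
g[7] = 2*max(5,6) = 2*6 = 12
g[8] = 2*max(6,9) = 2*9 = 18
g[9] = 3*max(6,9) = 3*9 = 27
g[10] = 2*max(8,18) = 2*18 = 36
g[11] = 2*max(9,27) = 2*27 = 54
g[12] = 3*max(9,27) = 3*27 = 81
g[13] = 2*max(11,54) = 2*54 = 108
g[14] = 2*max(12,81) = 2*81 = 162
g[15] = 3*max(12,81) = 3*81 = 243
g[16] = 2*max(14,162) = 2*162 = 324
g[17] = 2*max(15,243) = 2*243 = 486
g[18] = 3*max(15,243) = 3*243 = 729
g[19] = 2*max(17,486) = 2*486 = 972
g[20] = 2*max(18,729) = 2*729 = 1458
g[21] = 3*max(18,729) = 3*729 = 2187
g[22] = 2*max(20,1458) = 2*1458 = 2916
One optimal split: 3 + 3 + 3 + 3 + 3 + 3 + 2 + 2; product 3*3*3*3*3*3*2*2 = 2916.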